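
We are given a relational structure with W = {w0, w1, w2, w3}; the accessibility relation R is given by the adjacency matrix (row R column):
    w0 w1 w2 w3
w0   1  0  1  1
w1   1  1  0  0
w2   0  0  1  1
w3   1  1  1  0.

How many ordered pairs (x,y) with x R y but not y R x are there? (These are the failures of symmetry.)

Enumerating: (w0,w2), (w1,w0), (w3,w1).

3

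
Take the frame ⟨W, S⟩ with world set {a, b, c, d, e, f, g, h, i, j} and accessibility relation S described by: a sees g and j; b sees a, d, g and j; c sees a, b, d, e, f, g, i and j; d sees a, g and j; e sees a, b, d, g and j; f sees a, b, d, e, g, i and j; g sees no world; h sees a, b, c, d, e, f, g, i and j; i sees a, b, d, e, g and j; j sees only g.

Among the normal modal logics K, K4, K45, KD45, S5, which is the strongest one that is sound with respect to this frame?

K4

Transitive (axiom 4): yes — every two-step S-path is closed by a direct edge.
Euclidean (axiom 5): no — a S g and a S j, but not g S j.
Serial (axiom D): no — g has no S-successor.
Reflexive (axiom T): no — a is not related to itself.
So F validates K, K4; K45 would additionally require S to be Euclidean. The strongest is K4.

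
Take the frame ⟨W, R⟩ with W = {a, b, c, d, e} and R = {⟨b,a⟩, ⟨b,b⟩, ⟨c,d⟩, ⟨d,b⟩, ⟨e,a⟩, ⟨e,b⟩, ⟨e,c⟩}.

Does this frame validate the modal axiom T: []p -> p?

By correspondence theory, T is valid on a frame iff R is reflexive.
Reflexive: no — a is not related to itself.

No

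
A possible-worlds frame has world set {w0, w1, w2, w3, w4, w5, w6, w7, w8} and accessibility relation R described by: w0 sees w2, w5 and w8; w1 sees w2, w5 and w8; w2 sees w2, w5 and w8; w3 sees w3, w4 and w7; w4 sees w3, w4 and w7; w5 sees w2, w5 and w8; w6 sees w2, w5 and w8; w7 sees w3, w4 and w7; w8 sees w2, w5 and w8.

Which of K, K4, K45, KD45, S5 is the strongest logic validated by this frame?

KD45

Transitive (axiom 4): yes — every two-step R-path is closed by a direct edge.
Euclidean (axiom 5): yes — any two successors of a common world are R-related.
Serial (axiom D): yes — every world has a successor (e.g. w0 R w2).
Reflexive (axiom T): no — w0 is not related to itself.
So F validates K, K4, K45, KD45; S5 would additionally require R to be reflexive. The strongest is KD45.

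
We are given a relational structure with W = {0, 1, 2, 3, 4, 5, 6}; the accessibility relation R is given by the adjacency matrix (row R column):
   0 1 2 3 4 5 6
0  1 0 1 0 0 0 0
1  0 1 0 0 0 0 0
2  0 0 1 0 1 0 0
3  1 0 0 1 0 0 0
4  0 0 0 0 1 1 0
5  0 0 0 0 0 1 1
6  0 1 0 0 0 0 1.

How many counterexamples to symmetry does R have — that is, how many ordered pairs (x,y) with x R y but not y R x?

6

Enumerating: (0,2), (2,4), (3,0), (4,5), (5,6), (6,1).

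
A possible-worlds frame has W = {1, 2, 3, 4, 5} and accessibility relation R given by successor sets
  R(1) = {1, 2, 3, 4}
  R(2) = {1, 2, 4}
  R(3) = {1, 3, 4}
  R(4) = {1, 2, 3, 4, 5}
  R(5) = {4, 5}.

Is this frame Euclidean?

Euclidean: no — 1 R 2 and 1 R 3, but not 2 R 3.

No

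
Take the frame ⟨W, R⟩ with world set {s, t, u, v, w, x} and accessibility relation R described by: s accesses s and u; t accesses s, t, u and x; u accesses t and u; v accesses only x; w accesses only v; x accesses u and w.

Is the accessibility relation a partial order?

No

Reflexive: no — v is not related to itself.
Transitive: no — s R u and u R t, but not s R t.
Antisymmetric: no — t R u and u R t with t ≠ u.
So R is not a partial order.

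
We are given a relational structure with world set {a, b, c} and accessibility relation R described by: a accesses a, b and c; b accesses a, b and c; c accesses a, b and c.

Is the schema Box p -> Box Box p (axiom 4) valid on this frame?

By correspondence theory, 4 is valid on a frame iff R is transitive.
Transitive: yes — every two-step R-path is closed by a direct edge.

Yes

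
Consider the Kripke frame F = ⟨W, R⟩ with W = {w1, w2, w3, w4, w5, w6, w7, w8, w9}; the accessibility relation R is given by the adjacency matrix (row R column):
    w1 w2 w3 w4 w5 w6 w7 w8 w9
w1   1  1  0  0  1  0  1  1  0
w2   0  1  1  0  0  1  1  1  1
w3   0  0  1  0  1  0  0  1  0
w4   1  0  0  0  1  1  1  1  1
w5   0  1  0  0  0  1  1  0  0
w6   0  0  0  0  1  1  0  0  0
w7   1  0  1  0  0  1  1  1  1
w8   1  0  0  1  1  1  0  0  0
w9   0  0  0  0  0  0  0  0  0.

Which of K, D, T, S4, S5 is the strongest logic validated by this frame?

K

Serial (axiom D): no — w9 has no R-successor.
Reflexive (axiom T): no — w4 is not related to itself.
Transitive (axiom 4): no — w1 R w2 and w2 R w3, but not w1 R w3.
Euclidean (axiom 5): no — w1 R w2 and w1 R w5, but not w2 R w5.
So F validates K; D would additionally require R to be serial. The strongest is K.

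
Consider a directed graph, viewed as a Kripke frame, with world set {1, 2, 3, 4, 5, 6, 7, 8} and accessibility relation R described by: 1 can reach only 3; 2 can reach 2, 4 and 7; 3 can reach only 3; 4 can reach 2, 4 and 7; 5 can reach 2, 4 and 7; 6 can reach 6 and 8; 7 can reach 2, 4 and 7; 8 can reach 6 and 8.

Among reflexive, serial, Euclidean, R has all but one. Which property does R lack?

Reflexive: no — 1 is not related to itself.
Serial: yes — every world has a successor (e.g. 1 R 3).
Euclidean: yes — any two successors of a common world are R-related.
Only reflexive fails.

reflexive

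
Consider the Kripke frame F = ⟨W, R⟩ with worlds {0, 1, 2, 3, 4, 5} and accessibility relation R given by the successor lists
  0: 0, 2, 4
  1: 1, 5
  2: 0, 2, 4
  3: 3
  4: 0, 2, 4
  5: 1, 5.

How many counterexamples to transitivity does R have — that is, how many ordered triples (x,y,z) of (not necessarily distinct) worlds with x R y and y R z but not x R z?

R is transitive; there are no such tuples.

0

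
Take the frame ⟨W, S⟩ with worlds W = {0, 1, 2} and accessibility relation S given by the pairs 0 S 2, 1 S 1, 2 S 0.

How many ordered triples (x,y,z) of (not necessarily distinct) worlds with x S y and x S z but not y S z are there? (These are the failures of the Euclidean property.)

2

Enumerating: (0,2,2), (2,0,0).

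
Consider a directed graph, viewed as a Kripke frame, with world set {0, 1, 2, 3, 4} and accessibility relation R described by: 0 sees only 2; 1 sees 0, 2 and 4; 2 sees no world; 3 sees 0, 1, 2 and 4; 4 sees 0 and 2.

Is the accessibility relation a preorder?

Reflexive: no — 0 is not related to itself.
Transitive: yes — every two-step R-path is closed by a direct edge.
So R is not a preorder.

No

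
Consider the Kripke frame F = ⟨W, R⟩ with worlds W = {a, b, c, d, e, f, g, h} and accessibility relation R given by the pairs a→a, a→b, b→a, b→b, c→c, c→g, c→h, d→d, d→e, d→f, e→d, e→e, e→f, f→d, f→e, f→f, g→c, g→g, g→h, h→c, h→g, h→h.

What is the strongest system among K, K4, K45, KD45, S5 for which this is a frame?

S5

Transitive (axiom 4): yes — every two-step R-path is closed by a direct edge.
Euclidean (axiom 5): yes — any two successors of a common world are R-related.
Serial (axiom D): yes — every world has a successor (e.g. a R a).
Reflexive (axiom T): yes — every world is R-related to itself.
So F validates K, K4, K45, KD45, S5. The strongest is S5.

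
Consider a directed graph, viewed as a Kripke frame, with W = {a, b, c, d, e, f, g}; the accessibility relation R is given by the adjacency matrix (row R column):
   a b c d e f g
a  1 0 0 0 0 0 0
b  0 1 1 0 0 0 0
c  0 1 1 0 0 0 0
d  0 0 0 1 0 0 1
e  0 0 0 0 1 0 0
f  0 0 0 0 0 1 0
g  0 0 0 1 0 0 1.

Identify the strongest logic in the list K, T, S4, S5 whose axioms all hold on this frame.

Reflexive (axiom T): yes — every world is R-related to itself.
Transitive (axiom 4): yes — every two-step R-path is closed by a direct edge.
Euclidean (axiom 5): yes — any two successors of a common world are R-related.
So F validates K, T, S4, S5. The strongest is S5.

S5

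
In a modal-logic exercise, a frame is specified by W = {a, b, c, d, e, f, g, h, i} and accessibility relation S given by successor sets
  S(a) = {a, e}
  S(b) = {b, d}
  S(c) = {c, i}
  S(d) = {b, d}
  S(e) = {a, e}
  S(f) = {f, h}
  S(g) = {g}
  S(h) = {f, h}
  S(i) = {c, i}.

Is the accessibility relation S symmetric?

Yes

Symmetric: yes — every pair in S has its reverse in S.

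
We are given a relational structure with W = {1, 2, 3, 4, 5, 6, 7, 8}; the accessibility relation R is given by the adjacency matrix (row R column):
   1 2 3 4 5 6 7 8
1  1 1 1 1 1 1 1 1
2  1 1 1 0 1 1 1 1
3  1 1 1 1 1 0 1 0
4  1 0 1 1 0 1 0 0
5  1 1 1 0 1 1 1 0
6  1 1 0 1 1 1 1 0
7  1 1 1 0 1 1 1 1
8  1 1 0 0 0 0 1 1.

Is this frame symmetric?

Yes

Symmetric: yes — every pair in R has its reverse in R.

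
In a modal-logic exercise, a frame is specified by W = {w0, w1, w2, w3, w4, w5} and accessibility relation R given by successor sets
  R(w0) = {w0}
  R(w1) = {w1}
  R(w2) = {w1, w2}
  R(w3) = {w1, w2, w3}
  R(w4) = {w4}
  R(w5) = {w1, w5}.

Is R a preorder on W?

Yes

Reflexive: yes — every world is R-related to itself.
Transitive: yes — every two-step R-path is closed by a direct edge.
So R is a preorder.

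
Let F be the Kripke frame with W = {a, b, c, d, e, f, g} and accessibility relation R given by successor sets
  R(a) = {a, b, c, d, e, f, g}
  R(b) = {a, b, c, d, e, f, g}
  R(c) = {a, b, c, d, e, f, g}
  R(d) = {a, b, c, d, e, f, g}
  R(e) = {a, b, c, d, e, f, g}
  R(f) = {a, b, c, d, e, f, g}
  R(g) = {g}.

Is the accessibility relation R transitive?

Transitive: yes — every two-step R-path is closed by a direct edge.

Yes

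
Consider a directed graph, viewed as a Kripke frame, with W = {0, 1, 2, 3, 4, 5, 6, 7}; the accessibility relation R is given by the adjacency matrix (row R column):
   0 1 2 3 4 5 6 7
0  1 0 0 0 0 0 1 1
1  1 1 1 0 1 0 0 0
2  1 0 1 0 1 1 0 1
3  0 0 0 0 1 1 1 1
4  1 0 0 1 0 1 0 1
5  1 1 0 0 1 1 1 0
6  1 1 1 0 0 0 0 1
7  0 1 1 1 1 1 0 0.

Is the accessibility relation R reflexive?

No

Reflexive: no — 3 is not related to itself.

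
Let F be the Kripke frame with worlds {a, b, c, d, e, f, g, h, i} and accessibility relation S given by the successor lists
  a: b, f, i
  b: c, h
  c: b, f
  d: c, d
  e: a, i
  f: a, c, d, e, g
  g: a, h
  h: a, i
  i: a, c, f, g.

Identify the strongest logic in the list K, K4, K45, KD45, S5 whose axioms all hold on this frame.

K

Transitive (axiom 4): no — a S b and b S c, but not a S c.
Euclidean (axiom 5): no — a S b and a S f, but not b S f.
Serial (axiom D): yes — every world has a successor (e.g. a S b).
Reflexive (axiom T): no — a is not related to itself.
So F validates K; K4 would additionally require S to be transitive. The strongest is K.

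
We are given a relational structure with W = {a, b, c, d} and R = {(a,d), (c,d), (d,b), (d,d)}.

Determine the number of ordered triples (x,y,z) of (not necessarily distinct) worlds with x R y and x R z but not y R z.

2

Enumerating: (d,b,b), (d,b,d).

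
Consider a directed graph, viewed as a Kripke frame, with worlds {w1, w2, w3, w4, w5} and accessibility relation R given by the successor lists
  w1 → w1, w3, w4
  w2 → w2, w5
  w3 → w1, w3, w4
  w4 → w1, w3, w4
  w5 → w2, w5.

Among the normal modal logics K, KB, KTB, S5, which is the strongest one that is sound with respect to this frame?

S5

Symmetric (axiom B): yes — every pair in R has its reverse in R.
Reflexive (axiom T): yes — every world is R-related to itself.
Euclidean (axiom 5): yes — any two successors of a common world are R-related.
So F validates K, KB, KTB, S5. The strongest is S5.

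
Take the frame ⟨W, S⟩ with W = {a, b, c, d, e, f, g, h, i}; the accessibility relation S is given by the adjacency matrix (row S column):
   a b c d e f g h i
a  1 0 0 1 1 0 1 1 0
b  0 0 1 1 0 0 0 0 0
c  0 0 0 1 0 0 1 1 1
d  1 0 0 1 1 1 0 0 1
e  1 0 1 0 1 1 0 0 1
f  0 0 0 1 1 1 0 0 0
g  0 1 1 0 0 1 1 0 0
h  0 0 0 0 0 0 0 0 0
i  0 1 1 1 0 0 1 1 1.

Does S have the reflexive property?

Reflexive: no — b is not related to itself.

No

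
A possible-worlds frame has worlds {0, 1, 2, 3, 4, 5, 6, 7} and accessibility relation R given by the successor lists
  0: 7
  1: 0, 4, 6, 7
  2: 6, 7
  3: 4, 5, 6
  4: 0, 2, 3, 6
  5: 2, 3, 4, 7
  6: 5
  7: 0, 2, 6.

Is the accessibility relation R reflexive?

No

Reflexive: no — 0 is not related to itself.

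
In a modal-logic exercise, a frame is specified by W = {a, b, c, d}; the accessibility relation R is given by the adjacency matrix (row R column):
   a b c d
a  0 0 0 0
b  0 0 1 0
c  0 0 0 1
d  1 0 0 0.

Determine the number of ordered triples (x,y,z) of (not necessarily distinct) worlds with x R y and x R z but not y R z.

3

Enumerating: (b,c,c), (c,d,d), (d,a,a).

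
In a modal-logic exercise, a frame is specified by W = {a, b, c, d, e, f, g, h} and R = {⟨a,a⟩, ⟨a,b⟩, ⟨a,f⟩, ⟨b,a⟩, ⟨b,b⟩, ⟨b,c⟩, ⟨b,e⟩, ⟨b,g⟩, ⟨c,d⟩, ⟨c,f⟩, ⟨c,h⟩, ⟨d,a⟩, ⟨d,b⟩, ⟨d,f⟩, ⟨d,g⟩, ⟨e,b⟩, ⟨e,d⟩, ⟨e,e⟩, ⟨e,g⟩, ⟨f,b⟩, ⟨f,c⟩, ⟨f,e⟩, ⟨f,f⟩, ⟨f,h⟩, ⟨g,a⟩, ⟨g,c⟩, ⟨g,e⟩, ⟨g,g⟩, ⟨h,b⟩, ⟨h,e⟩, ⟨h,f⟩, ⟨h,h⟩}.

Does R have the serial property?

Serial: yes — every world has a successor (e.g. a R a).

Yes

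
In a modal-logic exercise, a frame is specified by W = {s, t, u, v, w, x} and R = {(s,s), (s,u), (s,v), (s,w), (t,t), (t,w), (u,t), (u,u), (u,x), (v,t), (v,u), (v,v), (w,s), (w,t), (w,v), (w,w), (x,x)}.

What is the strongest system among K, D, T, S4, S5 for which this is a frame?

Serial (axiom D): yes — every world has a successor (e.g. s R s).
Reflexive (axiom T): yes — every world is R-related to itself.
Transitive (axiom 4): no — s R u and u R t, but not s R t.
Euclidean (axiom 5): no — s R u and s R v, but not u R v.
So F validates K, D, T; S4 would additionally require R to be transitive. The strongest is T.

T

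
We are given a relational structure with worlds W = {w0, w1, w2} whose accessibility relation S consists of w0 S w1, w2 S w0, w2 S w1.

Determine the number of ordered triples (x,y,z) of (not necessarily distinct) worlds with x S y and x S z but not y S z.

Enumerating: (w0,w1,w1), (w2,w0,w0), (w2,w1,w0), (w2,w1,w1).

4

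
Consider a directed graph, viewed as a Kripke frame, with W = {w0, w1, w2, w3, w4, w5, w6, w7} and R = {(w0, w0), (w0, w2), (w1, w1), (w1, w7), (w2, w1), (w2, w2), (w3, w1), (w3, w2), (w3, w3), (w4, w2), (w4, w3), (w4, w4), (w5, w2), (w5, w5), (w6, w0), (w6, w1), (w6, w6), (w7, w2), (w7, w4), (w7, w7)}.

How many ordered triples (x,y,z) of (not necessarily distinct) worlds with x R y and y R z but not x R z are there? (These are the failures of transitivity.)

12

Enumerating: (w0,w2,w1), (w1,w7,w2), (w1,w7,w4), (w2,w1,w7), (w3,w1,w7), (w4,w2,w1), (w4,w3,w1), (w5,w2,w1), (w6,w0,w2), (w6,w1,w7), (w7,w2,w1), (w7,w4,w3).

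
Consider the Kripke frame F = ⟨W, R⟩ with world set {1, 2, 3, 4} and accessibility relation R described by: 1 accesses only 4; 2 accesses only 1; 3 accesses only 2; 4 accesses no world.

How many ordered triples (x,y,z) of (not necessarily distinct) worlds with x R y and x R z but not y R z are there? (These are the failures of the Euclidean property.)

Enumerating: (1,4,4), (2,1,1), (3,2,2).

3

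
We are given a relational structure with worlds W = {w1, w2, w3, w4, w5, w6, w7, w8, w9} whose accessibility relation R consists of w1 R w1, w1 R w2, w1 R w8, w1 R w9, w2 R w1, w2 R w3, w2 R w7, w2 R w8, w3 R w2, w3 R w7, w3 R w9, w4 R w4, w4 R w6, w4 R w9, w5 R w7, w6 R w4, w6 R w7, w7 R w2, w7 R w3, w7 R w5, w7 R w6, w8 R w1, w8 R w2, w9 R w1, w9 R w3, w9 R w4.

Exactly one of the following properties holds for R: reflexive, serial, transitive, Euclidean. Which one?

serial

Reflexive: no — w2 is not related to itself.
Serial: yes — every world has a successor (e.g. w1 R w1).
Transitive: no — w1 R w2 and w2 R w3, but not w1 R w3.
Euclidean: no — w1 R w2 and w1 R w9, but not w2 R w9.
Only serial holds.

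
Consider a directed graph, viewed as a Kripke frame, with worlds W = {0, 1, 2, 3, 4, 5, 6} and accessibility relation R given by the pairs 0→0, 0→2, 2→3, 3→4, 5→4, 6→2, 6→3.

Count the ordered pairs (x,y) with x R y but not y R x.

Enumerating: (0,2), (2,3), (3,4), (5,4), (6,2), (6,3).

6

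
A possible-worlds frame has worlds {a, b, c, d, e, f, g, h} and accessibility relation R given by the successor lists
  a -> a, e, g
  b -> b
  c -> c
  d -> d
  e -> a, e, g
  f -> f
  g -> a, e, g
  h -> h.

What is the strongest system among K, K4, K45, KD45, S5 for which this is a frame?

S5

Transitive (axiom 4): yes — every two-step R-path is closed by a direct edge.
Euclidean (axiom 5): yes — any two successors of a common world are R-related.
Serial (axiom D): yes — every world has a successor (e.g. a R a).
Reflexive (axiom T): yes — every world is R-related to itself.
So F validates K, K4, K45, KD45, S5. The strongest is S5.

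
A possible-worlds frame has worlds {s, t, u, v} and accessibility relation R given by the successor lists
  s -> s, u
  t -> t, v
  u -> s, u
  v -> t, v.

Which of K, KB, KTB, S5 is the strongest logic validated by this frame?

Symmetric (axiom B): yes — every pair in R has its reverse in R.
Reflexive (axiom T): yes — every world is R-related to itself.
Euclidean (axiom 5): yes — any two successors of a common world are R-related.
So F validates K, KB, KTB, S5. The strongest is S5.

S5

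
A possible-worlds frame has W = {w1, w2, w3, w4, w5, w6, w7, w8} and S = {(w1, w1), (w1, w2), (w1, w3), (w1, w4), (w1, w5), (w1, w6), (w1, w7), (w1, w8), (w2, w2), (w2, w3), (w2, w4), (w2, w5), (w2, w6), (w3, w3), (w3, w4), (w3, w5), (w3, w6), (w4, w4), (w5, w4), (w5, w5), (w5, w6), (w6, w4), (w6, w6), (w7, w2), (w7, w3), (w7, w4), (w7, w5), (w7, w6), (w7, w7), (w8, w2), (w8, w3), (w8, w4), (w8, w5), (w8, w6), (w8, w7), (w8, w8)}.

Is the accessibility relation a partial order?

Yes

Reflexive: yes — every world is S-related to itself.
Transitive: yes — every two-step S-path is closed by a direct edge.
Antisymmetric: yes — no distinct pair is related both ways.
So S is a partial order.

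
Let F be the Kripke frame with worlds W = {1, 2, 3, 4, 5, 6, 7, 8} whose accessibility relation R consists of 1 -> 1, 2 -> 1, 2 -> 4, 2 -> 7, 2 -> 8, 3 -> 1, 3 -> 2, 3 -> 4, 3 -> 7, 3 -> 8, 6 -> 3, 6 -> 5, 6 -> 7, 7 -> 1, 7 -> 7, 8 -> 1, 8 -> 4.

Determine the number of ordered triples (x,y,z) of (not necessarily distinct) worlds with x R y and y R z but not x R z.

Enumerating: (6,3,1), (6,3,2), (6,3,4), (6,3,8), (6,7,1).

5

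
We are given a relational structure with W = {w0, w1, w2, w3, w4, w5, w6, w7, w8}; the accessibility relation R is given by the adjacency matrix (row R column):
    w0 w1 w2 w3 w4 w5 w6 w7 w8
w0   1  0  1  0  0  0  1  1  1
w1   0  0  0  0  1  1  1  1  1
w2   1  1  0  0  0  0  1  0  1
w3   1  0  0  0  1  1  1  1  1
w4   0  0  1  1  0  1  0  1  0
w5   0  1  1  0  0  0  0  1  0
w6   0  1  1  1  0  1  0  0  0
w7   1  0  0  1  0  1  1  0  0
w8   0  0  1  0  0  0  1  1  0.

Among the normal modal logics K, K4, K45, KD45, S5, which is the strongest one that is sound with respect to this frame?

K

Transitive (axiom 4): no — w0 R w2 and w2 R w1, but not w0 R w1.
Euclidean (axiom 5): no — w0 R w2 and w0 R w7, but not w2 R w7.
Serial (axiom D): yes — every world has a successor (e.g. w0 R w0).
Reflexive (axiom T): no — w1 is not related to itself.
So F validates K; K4 would additionally require R to be transitive. The strongest is K.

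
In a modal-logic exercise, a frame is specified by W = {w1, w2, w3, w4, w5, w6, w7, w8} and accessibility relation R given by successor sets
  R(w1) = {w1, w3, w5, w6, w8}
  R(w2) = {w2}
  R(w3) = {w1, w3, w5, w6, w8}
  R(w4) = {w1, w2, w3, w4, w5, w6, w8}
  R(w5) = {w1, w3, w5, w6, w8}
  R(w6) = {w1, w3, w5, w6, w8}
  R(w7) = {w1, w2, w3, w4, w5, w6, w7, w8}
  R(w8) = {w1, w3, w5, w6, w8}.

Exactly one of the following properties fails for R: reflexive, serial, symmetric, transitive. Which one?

Reflexive: yes — every world is R-related to itself.
Serial: yes — every world has a successor (e.g. w1 R w1).
Symmetric: no — w4 R w1 but not w1 R w4.
Transitive: yes — every two-step R-path is closed by a direct edge.
Only symmetric fails.

symmetric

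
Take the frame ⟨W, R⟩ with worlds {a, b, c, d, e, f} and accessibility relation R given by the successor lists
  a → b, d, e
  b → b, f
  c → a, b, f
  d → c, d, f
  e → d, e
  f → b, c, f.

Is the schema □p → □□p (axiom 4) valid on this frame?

No

Axiom 4 corresponds to the accessibility relation being transitive.
Transitive: no — a R b and b R f, but not a R f.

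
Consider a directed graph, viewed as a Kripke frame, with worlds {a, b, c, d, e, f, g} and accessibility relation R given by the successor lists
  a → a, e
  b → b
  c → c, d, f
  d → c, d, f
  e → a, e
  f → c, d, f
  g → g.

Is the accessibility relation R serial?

Yes

Serial: yes — every world has a successor (e.g. a R a).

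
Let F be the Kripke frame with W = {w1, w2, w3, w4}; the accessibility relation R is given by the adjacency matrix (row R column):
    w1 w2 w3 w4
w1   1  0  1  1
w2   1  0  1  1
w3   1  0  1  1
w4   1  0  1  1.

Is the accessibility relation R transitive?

Transitive: yes — every two-step R-path is closed by a direct edge.

Yes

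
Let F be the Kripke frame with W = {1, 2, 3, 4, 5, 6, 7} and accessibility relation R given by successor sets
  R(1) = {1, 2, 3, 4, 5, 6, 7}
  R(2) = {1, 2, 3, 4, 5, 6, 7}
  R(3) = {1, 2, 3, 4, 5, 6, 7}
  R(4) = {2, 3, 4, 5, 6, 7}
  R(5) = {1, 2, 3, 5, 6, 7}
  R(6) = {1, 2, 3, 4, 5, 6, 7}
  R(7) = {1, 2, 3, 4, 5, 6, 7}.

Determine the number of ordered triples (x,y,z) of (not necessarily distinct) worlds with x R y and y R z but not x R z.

Enumerating: (4,2,1), (4,3,1), (4,5,1), (4,6,1), (4,7,1), (5,1,4), (5,2,4), (5,3,4), (5,6,4), (5,7,4).

10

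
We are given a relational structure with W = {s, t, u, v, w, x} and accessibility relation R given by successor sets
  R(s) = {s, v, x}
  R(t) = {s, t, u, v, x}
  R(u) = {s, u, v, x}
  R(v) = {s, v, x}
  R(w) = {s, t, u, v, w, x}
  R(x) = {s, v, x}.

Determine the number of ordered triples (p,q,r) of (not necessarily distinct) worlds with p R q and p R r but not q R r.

22

Enumerating: (t,s,t), (t,s,u), (t,u,t), (t,v,t), (t,v,u), (t,x,t), (t,x,u), (u,s,u), (u,v,u), (u,x,u), (w,s,t), (w,s,u), … and 10 more.
Total: 22.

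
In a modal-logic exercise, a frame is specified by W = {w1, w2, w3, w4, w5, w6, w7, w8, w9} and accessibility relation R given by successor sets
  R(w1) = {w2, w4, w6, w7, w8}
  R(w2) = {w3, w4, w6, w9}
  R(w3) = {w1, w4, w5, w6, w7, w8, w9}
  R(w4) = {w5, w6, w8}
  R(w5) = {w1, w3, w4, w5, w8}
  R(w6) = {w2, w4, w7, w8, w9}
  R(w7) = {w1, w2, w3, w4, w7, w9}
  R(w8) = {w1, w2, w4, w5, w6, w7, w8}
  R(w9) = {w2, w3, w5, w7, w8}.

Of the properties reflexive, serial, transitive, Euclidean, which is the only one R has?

serial

Reflexive: no — w1 is not related to itself.
Serial: yes — every world has a successor (e.g. w1 R w2).
Transitive: no — w1 R w2 and w2 R w3, but not w1 R w3.
Euclidean: no — w1 R w2 and w1 R w7, but not w2 R w7.
Only serial holds.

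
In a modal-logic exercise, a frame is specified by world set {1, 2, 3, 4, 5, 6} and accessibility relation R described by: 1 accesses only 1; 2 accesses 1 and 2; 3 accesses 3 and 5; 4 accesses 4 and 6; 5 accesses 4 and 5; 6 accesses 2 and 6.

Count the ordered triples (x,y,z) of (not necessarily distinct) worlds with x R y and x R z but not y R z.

Enumerating: (2,1,2), (3,5,3), (4,6,4), (5,4,5), (6,2,6).

5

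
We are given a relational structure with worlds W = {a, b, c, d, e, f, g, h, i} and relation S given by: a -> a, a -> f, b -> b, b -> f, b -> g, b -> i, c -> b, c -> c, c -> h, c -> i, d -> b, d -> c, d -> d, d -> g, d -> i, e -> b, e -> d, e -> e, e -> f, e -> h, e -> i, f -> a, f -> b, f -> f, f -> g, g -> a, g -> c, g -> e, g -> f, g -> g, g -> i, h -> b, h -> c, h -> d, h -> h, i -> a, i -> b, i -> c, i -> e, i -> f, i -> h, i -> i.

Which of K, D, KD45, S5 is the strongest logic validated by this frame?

D

Serial (axiom D): yes — every world has a successor (e.g. a S a).
Euclidean (axiom 5): no — b S f and b S i, but not f S i.
Transitive (axiom 4): no — a S f and f S b, but not a S b.
Reflexive (axiom T): yes — every world is S-related to itself.
So F validates K, D; KD45 would additionally require S to be Euclidean and transitive. The strongest is D.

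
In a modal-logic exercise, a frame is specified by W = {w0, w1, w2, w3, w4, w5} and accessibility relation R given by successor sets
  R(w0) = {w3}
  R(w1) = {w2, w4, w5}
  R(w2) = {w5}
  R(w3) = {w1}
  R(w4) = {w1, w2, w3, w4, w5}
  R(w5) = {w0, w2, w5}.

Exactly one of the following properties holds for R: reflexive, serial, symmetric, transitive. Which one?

serial

Reflexive: no — w0 is not related to itself.
Serial: yes — every world has a successor (e.g. w0 R w3).
Symmetric: no — w0 R w3 but not w3 R w0.
Transitive: no — w0 R w3 and w3 R w1, but not w0 R w1.
Only serial holds.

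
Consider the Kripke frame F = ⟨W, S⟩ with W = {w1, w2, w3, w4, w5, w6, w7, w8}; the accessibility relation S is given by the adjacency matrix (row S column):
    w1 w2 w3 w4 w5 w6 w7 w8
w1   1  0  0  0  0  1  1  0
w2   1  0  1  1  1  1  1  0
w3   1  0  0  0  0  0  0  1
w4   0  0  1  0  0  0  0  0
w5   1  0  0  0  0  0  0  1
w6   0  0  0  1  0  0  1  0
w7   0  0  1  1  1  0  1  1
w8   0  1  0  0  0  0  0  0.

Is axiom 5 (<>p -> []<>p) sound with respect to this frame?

No

Axiom 5 corresponds to the accessibility relation being Euclidean.
Euclidean: no — w1 S w7 and w1 S w6, but not w7 S w6.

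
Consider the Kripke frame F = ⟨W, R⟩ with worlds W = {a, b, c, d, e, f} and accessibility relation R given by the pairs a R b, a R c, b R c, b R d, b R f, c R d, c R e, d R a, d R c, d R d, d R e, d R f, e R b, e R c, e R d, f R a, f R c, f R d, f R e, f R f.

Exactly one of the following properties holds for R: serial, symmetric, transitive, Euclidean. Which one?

Serial: yes — every world has a successor (e.g. a R b).
Symmetric: no — a R b but not b R a.
Transitive: no — a R b and b R d, but not a R d.
Euclidean: no — a R c and a R b, but not c R b.
Only serial holds.

serial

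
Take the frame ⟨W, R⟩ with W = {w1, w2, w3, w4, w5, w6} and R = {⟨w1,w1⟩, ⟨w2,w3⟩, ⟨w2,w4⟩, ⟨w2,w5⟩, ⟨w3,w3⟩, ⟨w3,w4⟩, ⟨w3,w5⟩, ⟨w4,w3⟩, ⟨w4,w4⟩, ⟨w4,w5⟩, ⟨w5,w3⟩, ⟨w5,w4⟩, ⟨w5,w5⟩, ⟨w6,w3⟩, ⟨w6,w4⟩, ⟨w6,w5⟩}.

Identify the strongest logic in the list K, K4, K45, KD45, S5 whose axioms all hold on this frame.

KD45

Transitive (axiom 4): yes — every two-step R-path is closed by a direct edge.
Euclidean (axiom 5): yes — any two successors of a common world are R-related.
Serial (axiom D): yes — every world has a successor (e.g. w1 R w1).
Reflexive (axiom T): no — w2 is not related to itself.
So F validates K, K4, K45, KD45; S5 would additionally require R to be reflexive. The strongest is KD45.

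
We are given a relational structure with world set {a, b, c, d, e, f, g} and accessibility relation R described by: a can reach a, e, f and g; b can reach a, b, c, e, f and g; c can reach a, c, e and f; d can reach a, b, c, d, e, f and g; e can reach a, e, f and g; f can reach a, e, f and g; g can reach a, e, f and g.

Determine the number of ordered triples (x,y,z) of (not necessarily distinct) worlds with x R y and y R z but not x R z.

Enumerating: (c,a,g), (c,e,g), (c,f,g).

3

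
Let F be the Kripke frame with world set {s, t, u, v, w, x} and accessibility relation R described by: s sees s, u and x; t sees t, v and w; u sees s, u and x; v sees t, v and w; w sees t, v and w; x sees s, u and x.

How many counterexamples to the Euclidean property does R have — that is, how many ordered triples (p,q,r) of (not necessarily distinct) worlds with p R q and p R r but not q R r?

R is Euclidean; there are no such tuples.

0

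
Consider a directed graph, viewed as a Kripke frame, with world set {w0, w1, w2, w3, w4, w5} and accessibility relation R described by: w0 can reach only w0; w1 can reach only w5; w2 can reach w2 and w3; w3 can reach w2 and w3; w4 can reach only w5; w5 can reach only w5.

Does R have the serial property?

Yes

Serial: yes — every world has a successor (e.g. w0 R w0).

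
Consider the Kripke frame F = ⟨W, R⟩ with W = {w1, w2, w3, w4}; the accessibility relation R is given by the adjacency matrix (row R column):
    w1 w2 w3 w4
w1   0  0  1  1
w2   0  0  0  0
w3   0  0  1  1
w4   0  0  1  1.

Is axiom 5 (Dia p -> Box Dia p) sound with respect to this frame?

Yes

By correspondence theory, 5 is valid on a frame iff R is Euclidean.
Euclidean: yes — any two successors of a common world are R-related.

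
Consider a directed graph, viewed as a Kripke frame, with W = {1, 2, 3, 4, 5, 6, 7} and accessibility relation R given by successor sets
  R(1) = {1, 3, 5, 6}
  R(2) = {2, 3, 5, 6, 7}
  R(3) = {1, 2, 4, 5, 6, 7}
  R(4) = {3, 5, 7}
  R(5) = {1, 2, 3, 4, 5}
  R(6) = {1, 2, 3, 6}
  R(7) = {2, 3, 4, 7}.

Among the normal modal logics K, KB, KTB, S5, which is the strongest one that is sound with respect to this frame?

KB

Symmetric (axiom B): yes — every pair in R has its reverse in R.
Reflexive (axiom T): no — 3 is not related to itself.
Euclidean (axiom 5): no — 1 R 5 and 1 R 6, but not 5 R 6.
So F validates K, KB; KTB would additionally require R to be reflexive. The strongest is KB.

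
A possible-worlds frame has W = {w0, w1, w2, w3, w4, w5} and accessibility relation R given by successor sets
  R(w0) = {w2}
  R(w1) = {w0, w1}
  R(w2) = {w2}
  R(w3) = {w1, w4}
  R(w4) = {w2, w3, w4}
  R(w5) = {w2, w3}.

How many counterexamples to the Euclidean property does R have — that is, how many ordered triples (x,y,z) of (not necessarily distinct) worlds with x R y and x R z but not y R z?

Enumerating: (w1,w0,w0), (w1,w0,w1), (w3,w1,w4), (w3,w4,w1), (w4,w2,w3), (w4,w2,w4), (w4,w3,w2), (w4,w3,w3), (w5,w2,w3), (w5,w3,w2), (w5,w3,w3).

11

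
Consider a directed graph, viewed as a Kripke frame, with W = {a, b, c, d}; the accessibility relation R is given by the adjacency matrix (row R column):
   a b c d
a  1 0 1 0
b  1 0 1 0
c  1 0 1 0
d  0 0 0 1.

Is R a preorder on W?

Reflexive: no — b is not related to itself.
Transitive: yes — every two-step R-path is closed by a direct edge.
So R is not a preorder.

No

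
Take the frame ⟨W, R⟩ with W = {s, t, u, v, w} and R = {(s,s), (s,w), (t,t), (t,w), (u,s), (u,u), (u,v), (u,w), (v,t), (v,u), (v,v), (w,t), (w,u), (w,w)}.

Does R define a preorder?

Reflexive: yes — every world is R-related to itself.
Transitive: no — s R w and w R t, but not s R t.
So R is not a preorder.

No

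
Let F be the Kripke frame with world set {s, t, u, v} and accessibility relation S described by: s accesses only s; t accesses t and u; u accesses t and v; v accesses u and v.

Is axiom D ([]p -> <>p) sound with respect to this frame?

Yes

The schema D characterises exactly the serial frames.
Serial: yes — every world has a successor (e.g. s S s).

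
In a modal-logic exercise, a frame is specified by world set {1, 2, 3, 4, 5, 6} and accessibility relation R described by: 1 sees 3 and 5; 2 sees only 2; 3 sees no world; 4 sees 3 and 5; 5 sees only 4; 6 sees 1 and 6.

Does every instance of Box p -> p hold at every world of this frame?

The schema T characterises exactly the reflexive frames.
Reflexive: no — 1 is not related to itself.

No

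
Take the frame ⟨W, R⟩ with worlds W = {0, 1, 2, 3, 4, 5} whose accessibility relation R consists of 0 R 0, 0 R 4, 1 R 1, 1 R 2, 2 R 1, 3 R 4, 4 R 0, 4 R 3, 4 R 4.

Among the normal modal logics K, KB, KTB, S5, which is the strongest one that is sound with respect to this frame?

Symmetric (axiom B): yes — every pair in R has its reverse in R.
Reflexive (axiom T): no — 2 is not related to itself.
Euclidean (axiom 5): no — 4 R 0 and 4 R 3, but not 0 R 3.
So F validates K, KB; KTB would additionally require R to be reflexive. The strongest is KB.

KB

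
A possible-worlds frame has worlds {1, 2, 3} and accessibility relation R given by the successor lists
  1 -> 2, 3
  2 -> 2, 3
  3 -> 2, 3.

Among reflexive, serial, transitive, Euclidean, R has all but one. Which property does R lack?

Reflexive: no — 1 is not related to itself.
Serial: yes — every world has a successor (e.g. 1 R 2).
Transitive: yes — every two-step R-path is closed by a direct edge.
Euclidean: yes — any two successors of a common world are R-related.
Only reflexive fails.

reflexive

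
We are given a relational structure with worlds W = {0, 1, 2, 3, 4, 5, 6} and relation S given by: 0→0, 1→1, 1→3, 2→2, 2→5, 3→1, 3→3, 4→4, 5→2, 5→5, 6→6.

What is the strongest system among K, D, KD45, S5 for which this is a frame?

S5

Serial (axiom D): yes — every world has a successor (e.g. 0 S 0).
Euclidean (axiom 5): yes — any two successors of a common world are S-related.
Transitive (axiom 4): yes — every two-step S-path is closed by a direct edge.
Reflexive (axiom T): yes — every world is S-related to itself.
So F validates K, D, KD45, S5. The strongest is S5.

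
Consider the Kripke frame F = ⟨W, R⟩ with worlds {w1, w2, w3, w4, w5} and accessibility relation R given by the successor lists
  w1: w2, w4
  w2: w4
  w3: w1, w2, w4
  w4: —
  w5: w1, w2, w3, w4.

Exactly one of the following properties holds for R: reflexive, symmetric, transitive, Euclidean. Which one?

Reflexive: no — w1 is not related to itself.
Symmetric: no — w1 R w2 but not w2 R w1.
Transitive: yes — every two-step R-path is closed by a direct edge.
Euclidean: no — w1 R w4 and w1 R w2, but not w4 R w2.
Only transitive holds.

transitive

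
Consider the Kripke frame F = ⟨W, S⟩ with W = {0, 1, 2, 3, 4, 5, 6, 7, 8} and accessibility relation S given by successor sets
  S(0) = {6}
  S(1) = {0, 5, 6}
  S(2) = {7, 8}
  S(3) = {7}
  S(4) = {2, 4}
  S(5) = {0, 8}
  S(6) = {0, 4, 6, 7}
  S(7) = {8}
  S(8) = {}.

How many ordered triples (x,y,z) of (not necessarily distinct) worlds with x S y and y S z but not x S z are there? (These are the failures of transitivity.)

Enumerating: (0,6,0), (0,6,4), (0,6,7), (1,5,8), (1,6,4), (1,6,7), (3,7,8), (4,2,7), (4,2,8), (5,0,6), (6,4,2), (6,7,8).

12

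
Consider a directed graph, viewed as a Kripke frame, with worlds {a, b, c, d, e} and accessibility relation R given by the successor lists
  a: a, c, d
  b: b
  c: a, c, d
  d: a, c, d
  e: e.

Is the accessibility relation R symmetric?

Yes

Symmetric: yes — every pair in R has its reverse in R.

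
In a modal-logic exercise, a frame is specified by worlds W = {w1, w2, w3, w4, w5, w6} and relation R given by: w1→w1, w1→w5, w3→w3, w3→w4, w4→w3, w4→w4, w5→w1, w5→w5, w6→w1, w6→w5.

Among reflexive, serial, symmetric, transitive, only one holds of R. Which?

transitive

Reflexive: no — w2 is not related to itself.
Serial: no — w2 has no R-successor.
Symmetric: no — w6 R w1 but not w1 R w6.
Transitive: yes — every two-step R-path is closed by a direct edge.
Only transitive holds.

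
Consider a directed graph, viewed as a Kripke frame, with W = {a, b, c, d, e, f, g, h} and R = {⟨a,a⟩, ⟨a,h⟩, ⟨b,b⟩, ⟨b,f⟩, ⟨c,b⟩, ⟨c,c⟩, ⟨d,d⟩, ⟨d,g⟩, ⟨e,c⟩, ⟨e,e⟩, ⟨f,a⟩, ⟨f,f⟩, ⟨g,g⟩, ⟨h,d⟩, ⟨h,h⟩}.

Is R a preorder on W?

No

Reflexive: yes — every world is R-related to itself.
Transitive: no — a R h and h R d, but not a R d.
So R is not a preorder.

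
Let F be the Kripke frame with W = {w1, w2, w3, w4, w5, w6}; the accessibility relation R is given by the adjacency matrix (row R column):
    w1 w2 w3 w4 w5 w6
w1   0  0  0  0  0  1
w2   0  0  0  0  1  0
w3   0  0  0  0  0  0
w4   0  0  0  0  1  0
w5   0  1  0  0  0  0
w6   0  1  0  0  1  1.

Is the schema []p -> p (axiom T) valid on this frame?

The schema T characterises exactly the reflexive frames.
Reflexive: no — w1 is not related to itself.

No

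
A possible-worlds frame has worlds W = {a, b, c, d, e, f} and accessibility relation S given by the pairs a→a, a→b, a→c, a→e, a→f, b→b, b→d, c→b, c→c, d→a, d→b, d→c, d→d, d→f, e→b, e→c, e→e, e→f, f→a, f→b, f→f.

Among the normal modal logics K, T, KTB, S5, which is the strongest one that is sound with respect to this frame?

Reflexive (axiom T): yes — every world is S-related to itself.
Symmetric (axiom B): no — a S b but not b S a.
Euclidean (axiom 5): no — a S b and a S c, but not b S c.
So F validates K, T; KTB would additionally require S to be symmetric. The strongest is T.

T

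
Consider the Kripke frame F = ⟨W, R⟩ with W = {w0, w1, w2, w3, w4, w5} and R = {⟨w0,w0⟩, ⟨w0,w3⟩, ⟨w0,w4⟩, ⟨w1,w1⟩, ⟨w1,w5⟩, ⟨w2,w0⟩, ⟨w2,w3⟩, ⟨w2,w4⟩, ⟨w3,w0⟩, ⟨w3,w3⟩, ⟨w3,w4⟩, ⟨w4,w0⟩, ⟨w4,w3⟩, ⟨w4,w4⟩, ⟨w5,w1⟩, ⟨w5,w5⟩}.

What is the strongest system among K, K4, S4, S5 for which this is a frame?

K4

Transitive (axiom 4): yes — every two-step R-path is closed by a direct edge.
Reflexive (axiom T): no — w2 is not related to itself.
Euclidean (axiom 5): yes — any two successors of a common world are R-related.
So F validates K, K4; S4 would additionally require R to be reflexive. The strongest is K4.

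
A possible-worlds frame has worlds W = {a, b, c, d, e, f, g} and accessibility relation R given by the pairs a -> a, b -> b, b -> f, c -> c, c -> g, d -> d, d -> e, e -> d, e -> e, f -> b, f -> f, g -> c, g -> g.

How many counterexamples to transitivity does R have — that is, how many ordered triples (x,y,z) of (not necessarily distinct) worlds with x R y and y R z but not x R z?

R is transitive; there are no such tuples.

0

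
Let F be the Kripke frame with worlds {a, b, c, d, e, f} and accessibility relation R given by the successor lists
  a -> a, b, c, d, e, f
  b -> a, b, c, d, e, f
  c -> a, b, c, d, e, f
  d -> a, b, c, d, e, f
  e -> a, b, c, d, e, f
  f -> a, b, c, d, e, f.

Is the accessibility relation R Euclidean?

Yes

Euclidean: yes — any two successors of a common world are R-related.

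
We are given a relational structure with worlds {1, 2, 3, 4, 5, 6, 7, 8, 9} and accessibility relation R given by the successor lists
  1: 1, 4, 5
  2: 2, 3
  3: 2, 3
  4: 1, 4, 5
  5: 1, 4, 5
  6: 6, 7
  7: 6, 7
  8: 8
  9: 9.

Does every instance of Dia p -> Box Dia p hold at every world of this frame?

Axiom 5 corresponds to the accessibility relation being Euclidean.
Euclidean: yes — any two successors of a common world are R-related.

Yes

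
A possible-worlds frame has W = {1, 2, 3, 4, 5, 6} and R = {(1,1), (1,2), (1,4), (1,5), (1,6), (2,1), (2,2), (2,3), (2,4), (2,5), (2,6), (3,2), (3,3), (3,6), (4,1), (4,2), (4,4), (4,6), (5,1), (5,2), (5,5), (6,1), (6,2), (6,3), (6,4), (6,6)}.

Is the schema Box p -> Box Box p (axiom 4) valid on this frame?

Axiom 4 corresponds to the accessibility relation being transitive.
Transitive: no — 1 R 2 and 2 R 3, but not 1 R 3.

No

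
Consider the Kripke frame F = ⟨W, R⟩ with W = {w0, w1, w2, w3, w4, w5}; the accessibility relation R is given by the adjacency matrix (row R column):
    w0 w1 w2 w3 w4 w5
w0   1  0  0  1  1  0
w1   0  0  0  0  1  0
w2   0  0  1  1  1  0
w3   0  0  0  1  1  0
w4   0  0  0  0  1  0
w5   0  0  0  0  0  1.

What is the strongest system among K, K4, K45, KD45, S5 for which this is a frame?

K4

Transitive (axiom 4): yes — every two-step R-path is closed by a direct edge.
Euclidean (axiom 5): no — w0 R w4 and w0 R w3, but not w4 R w3.
Serial (axiom D): yes — every world has a successor (e.g. w0 R w0).
Reflexive (axiom T): no — w1 is not related to itself.
So F validates K, K4; K45 would additionally require R to be Euclidean. The strongest is K4.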